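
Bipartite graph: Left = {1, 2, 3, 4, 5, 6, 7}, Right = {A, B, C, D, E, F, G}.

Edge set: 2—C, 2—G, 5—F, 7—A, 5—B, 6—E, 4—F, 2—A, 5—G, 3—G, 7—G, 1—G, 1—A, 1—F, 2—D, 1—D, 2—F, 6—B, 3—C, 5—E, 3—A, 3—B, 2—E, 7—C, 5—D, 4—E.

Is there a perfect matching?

Yes

One maximum matching: 1-D, 2-A, 3-B, 4-F, 5-G, 6-E, 7-C.
All 7 left vertices are covered.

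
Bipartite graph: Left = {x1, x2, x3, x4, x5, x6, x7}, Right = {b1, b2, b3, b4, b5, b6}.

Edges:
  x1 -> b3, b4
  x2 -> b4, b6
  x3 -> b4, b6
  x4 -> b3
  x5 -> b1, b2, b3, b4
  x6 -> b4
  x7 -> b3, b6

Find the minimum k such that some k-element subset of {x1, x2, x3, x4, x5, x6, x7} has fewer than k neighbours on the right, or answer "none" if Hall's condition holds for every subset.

3

Take S = {x1, x4, x6}. Its neighbourhood is {b3, b4}, so |N(S)| = 2 < |S| = 3.
Every subset of size less than 3 has at least as many neighbours as members, so 3 is the minimum.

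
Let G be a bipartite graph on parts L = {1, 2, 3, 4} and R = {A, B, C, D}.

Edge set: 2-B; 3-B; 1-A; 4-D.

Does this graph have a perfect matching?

No

The set {2, 3} has only 1 neighbour ({B}), so by Hall's theorem at most 3 of the 4 left vertices can be matched.
Hence no matching covers every left vertex.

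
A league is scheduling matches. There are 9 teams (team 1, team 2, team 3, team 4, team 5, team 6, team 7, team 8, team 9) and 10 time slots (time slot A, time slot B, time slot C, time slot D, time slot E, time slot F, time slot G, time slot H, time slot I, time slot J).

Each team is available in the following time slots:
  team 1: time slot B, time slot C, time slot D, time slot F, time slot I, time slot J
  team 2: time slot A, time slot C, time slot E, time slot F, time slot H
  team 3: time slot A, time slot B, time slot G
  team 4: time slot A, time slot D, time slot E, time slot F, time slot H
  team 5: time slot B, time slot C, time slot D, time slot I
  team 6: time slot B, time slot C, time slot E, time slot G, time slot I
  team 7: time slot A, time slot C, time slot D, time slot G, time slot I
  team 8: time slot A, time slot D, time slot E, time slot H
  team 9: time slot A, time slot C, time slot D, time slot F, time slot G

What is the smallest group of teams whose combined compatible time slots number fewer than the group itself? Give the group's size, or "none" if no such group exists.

A matching saturating every team exists, for instance team 1→time slot J, team 2→time slot E, team 3→time slot B, team 4→time slot H, team 5→time slot D, team 6→time slot G, team 7→time slot I, team 8→time slot A, team 9→time slot C.
By Hall's marriage theorem, this means |N(S)| ≥ |S| for every subset S, so no violating subset exists.

none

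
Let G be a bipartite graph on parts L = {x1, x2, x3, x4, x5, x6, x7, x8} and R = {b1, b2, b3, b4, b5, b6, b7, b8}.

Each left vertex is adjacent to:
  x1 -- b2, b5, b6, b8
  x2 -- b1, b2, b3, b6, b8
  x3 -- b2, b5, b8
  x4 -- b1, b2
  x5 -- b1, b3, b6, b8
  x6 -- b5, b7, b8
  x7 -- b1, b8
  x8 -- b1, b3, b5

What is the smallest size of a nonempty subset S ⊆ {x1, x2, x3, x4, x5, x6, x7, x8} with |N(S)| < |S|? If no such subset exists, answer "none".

Take S = {x1, x2, x3, x4, x5, x7, x8}. Its neighbourhood is {b1, b2, b3, b5, b6, b8}, so |N(S)| = 6 < |S| = 7.
Every subset of size less than 7 has at least as many neighbours as members, so 7 is the minimum.

7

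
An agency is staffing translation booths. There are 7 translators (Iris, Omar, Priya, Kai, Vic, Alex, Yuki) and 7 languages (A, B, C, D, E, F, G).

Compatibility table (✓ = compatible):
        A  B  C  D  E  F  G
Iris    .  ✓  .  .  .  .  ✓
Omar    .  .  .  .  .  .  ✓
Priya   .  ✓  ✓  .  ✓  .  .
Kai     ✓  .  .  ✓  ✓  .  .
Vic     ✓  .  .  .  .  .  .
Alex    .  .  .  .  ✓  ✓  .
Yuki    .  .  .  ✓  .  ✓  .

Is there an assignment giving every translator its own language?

Yes

A valid assignment of size 7: Iris–B, Omar–G, Priya–C, Kai–D, Vic–A, Alex–E, Yuki–F.
All 7 translators are covered.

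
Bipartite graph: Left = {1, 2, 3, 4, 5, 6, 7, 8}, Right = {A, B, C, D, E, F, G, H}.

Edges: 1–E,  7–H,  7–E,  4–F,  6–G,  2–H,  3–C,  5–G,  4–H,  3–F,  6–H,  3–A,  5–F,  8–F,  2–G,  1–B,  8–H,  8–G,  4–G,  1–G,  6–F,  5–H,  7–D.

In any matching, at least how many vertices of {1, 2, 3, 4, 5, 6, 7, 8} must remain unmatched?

A valid assignment of size 6: 1-B, 2-H, 3-C, 4-G, 5-F, 7-E.
The set {2, 4, 5, 6, 8} has only 3 neighbours ({F, G, H}), so by Hall's theorem at most 6 of the 8 left vertices can be matched.
That matches 6 of the 8, leaving 2 unmatched; no matching can do better.

2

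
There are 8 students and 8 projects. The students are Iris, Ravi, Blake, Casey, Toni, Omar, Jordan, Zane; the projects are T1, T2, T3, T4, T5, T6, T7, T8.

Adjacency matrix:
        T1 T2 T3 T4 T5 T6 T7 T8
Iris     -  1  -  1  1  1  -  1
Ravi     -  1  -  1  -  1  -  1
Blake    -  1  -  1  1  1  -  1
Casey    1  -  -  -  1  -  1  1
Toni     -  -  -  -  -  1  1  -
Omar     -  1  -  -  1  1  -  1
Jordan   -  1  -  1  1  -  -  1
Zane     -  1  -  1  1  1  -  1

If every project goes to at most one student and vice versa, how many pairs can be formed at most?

One maximum matching: Iris-T4, Ravi-T2, Blake-T6, Casey-T1, Toni-T7, Omar-T5, Jordan-T8.
The set {Iris, Ravi, Blake, Omar, Jordan, Zane} has only 5 neighbours ({T2, T4, T5, T6, T8}), so by Hall's theorem at most 7 of the 8 students can be matched.

7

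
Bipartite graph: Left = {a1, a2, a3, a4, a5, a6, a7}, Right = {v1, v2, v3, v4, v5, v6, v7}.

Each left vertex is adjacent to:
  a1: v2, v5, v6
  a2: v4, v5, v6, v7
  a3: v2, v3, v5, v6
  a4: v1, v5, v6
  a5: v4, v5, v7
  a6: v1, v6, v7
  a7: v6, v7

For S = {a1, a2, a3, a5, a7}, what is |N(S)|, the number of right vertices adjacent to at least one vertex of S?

6

The union of neighbours of {a1, a2, a3, a5, a7} is {v2, v3, v4, v5, v6, v7}, which has 6 elements.
Since |N(S)| = 6 ≥ |S| = 5, Hall's condition holds for this subset.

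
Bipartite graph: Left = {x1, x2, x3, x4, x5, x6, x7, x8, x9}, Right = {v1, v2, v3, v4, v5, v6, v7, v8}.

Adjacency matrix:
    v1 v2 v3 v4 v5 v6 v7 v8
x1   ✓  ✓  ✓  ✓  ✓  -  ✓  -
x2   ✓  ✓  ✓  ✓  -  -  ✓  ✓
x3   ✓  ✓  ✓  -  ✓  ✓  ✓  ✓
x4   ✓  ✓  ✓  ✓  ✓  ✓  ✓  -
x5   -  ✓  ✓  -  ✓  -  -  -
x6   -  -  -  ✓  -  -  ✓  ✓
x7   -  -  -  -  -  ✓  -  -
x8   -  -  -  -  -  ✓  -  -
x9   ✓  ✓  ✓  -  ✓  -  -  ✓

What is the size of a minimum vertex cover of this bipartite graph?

8

The 8 edges x1–v4, x2–v1, x3–v8, x4–v2, x5–v5, x6–v7, x7–v6, x9–v3 form a matching, so any vertex cover needs at least 8 vertices (one per matched edge).
Conversely {x1, x2, x3, x4, x5, x6, x9, v6} meets every edge and has exactly 8 vertices, so 8 is optimal.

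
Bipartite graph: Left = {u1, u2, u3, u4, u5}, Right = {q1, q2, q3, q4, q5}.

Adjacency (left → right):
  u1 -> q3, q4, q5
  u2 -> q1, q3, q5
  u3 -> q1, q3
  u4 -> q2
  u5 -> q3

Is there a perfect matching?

Yes

One maximum matching: u1–q4, u2–q5, u3–q1, u4–q2, u5–q3.
Every left vertex is matched, so this is a perfect matching.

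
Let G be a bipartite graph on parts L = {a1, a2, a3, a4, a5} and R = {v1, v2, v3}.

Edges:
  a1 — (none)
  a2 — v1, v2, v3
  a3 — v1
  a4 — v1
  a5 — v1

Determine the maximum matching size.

One maximum matching: a2-v2, a3-v1.
The set {a1, a3, a4, a5} has only 1 neighbour ({v1}), so by Hall's theorem at most 2 of the 5 left vertices can be matched.

2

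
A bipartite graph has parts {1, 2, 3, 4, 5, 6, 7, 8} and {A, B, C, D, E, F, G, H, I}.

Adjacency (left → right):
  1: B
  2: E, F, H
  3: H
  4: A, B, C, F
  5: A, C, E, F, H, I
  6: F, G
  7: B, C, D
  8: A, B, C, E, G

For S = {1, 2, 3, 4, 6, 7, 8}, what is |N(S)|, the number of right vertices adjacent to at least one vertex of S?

8

The union of neighbours of {1, 2, 3, 4, 6, 7, 8} is {A, B, C, D, E, F, G, H}, which has 8 elements.
Since |N(S)| = 8 ≥ |S| = 7, Hall's condition holds for this subset.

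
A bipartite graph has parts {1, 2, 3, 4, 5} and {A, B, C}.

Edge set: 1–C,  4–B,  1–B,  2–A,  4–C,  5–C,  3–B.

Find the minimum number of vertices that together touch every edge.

A maximum matching has 3 edges (e.g. 1–C, 2–A, 3–B).
By König's theorem the minimum vertex cover has the same size. One such cover is {2, B, C}.

3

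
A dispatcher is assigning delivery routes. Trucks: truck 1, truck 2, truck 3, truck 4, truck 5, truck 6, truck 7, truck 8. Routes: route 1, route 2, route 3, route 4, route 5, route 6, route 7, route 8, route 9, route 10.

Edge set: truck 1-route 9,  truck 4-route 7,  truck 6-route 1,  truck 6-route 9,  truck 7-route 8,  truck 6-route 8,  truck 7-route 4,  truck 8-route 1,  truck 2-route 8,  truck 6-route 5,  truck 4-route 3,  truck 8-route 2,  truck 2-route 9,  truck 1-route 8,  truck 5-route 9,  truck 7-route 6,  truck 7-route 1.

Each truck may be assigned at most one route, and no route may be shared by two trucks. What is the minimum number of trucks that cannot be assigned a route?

A valid assignment of size 6: truck 1–route 8, truck 2–route 9, truck 4–route 7, truck 6–route 1, truck 7–route 6, truck 8–route 2.
The set {truck 1, truck 2, truck 3, truck 5} has only 2 neighbours ({route 8, route 9}), so by Hall's theorem at most 6 of the 8 trucks can be matched.
That matches 6 of the 8, leaving 2 unmatched; no matching can do better.

2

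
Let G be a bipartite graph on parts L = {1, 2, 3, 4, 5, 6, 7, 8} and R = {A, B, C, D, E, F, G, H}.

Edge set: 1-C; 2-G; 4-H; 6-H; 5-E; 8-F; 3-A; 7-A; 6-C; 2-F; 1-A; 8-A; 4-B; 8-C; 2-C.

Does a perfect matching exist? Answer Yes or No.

The set {3, 7} has only 1 neighbour ({A}), so by Hall's theorem at most 7 of the 8 left vertices can be matched.
Hence no matching covers every left vertex.

No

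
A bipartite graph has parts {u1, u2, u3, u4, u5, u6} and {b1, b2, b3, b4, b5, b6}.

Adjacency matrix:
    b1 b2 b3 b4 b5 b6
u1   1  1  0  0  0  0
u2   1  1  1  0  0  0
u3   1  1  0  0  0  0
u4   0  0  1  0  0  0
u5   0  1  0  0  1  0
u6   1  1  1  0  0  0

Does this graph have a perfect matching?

The set {u1, u2, u3, u4, u6} has only 3 neighbours ({b1, b2, b3}), so by Hall's theorem at most 4 of the 6 left vertices can be matched.
Hence no matching covers every left vertex.

No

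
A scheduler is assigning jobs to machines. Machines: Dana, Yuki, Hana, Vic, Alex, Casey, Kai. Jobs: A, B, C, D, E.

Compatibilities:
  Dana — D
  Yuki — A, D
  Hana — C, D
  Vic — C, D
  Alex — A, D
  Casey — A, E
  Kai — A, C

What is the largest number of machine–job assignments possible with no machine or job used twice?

One maximum matching: Dana→D, Yuki→A, Hana→C, Casey→E.
The set {Dana, Yuki, Hana, Vic, Alex, Kai} has only 3 neighbours ({A, C, D}), so by Hall's theorem at most 4 of the 7 machines can be matched.

4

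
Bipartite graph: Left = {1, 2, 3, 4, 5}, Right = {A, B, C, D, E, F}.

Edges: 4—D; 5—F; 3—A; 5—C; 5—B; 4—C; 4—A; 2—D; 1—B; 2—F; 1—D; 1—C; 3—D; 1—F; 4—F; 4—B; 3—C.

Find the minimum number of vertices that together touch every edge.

5

The 5 edges 1–F, 2–D, 3–C, 4–A, 5–B form a matching, so any vertex cover needs at least 5 vertices (one per matched edge).
Conversely {1, 2, 3, 4, 5} meets every edge and has exactly 5 vertices, so 5 is optimal.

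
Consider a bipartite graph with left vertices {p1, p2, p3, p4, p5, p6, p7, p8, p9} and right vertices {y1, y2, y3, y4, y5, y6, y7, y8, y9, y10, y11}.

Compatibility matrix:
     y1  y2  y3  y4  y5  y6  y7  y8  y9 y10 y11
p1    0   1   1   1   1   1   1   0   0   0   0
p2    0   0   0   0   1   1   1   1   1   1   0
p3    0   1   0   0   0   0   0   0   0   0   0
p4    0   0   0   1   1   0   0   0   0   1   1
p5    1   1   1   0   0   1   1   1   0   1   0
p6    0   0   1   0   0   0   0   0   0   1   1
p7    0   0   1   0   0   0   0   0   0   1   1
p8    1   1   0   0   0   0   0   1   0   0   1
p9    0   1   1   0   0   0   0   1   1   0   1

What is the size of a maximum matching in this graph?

9

For example, pair p1–y6, p2–y7, p3–y2, p4–y4, p5–y1, p6–y10, p7–y11, p8–y8, p9–y3.
This saturates every left vertex, so 9 is the maximum.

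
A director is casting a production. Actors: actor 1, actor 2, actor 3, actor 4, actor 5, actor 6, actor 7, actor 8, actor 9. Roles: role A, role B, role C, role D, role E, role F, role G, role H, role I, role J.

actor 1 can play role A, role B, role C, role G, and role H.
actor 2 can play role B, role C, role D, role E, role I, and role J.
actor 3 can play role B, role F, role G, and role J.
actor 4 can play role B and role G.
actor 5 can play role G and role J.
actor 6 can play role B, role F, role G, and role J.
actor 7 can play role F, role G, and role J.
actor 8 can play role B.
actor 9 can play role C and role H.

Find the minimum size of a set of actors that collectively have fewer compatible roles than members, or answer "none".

Take S = {actor 3, actor 4, actor 5, actor 6, actor 7}. Its neighbourhood is {role B, role F, role G, role J}, so |N(S)| = 4 < |S| = 5.
Every subset of size less than 5 has at least as many neighbours as members, so 5 is the minimum.

5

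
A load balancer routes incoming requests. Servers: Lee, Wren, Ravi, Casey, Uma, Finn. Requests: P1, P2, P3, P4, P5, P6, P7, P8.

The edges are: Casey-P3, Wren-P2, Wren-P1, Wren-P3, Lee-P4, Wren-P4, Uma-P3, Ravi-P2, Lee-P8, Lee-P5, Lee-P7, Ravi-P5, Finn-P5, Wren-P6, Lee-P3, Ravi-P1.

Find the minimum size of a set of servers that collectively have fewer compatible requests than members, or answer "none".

Take S = {Casey, Uma}. Its neighbourhood is {P3}, so |N(S)| = 1 < |S| = 2.
No single vertex violates Hall's condition since each has at least one neighbour, so 2 is the minimum.

2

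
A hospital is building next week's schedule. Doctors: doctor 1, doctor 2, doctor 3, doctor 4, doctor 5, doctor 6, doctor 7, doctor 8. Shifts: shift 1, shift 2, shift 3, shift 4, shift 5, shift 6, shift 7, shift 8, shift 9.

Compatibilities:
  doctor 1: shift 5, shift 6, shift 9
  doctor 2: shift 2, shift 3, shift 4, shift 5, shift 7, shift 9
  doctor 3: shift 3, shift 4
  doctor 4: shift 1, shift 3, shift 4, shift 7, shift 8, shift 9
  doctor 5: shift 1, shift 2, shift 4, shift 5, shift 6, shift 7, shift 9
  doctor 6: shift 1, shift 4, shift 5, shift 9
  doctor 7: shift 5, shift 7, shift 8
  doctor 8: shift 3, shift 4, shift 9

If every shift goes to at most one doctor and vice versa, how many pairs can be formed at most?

One maximum matching: doctor 1-shift 9, doctor 2-shift 2, doctor 3-shift 4, doctor 4-shift 7, doctor 5-shift 6, doctor 6-shift 5, doctor 7-shift 8, doctor 8-shift 3.
This saturates every doctor, so 8 is the maximum.

8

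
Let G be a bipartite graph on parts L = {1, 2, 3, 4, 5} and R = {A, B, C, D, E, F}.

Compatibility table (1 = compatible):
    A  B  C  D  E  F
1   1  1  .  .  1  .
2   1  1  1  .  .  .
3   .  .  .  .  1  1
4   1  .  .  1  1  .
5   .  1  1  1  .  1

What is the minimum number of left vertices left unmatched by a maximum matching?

0

For example, pair 1-E, 2-C, 3-F, 4-D, 5-B.
This saturates every left vertex, so 5 is the maximum.
That matches 5 of the 5, leaving 0 unmatched; no matching can do better.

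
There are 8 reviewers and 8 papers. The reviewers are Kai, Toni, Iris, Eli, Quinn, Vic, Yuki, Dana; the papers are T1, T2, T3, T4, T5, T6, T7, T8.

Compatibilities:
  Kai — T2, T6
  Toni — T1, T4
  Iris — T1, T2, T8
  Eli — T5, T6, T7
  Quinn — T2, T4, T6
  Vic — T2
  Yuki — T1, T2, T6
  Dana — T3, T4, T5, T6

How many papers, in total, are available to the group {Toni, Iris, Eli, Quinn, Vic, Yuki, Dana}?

8

The union of neighbours of {Toni, Iris, Eli, Quinn, Vic, Yuki, Dana} is {T1, T2, T3, T4, T5, T6, T7, T8}, which has 8 elements.
Since |N(S)| = 8 ≥ |S| = 7, Hall's condition holds for this subset.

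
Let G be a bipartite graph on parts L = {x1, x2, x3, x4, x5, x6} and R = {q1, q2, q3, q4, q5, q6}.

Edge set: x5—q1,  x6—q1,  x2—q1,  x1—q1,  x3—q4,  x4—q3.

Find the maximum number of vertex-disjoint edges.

3

One maximum matching: x1→q1, x3→q4, x4→q3.
The set {x1, x2, x5, x6} has only 1 neighbour ({q1}), so by Hall's theorem at most 3 of the 6 left vertices can be matched.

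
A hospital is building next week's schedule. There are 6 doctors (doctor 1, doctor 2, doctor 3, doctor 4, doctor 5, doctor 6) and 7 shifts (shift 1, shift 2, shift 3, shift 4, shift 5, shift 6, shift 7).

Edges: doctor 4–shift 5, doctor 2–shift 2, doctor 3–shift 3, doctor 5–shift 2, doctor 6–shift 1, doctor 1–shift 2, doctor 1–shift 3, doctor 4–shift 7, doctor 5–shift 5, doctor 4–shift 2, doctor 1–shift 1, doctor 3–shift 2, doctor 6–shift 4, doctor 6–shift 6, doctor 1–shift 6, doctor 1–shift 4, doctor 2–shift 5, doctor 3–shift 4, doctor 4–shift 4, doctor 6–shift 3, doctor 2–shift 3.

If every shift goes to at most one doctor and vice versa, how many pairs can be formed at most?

A valid assignment of size 6: doctor 1–shift 4, doctor 2–shift 2, doctor 3–shift 3, doctor 4–shift 7, doctor 5–shift 5, doctor 6–shift 6.
This saturates every doctor, so 6 is the maximum.

6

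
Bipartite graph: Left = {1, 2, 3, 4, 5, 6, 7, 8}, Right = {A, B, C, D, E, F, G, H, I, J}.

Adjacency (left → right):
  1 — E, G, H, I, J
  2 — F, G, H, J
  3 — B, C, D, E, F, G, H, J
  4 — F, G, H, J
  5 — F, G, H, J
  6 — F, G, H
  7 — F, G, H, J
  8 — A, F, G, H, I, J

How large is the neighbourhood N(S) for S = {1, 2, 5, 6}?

6

The union of neighbours of {1, 2, 5, 6} is {E, F, G, H, I, J}, which has 6 elements.
Since |N(S)| = 6 ≥ |S| = 4, Hall's condition holds for this subset.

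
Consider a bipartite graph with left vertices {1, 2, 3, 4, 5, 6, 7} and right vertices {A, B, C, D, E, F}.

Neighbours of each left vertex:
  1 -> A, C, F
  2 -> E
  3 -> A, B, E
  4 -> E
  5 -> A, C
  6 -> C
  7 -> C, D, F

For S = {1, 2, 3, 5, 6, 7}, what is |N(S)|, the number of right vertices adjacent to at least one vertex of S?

The union of neighbours of {1, 2, 3, 5, 6, 7} is {A, B, C, D, E, F}, which has 6 elements.
Since |N(S)| = 6 ≥ |S| = 6, Hall's condition holds for this subset.

6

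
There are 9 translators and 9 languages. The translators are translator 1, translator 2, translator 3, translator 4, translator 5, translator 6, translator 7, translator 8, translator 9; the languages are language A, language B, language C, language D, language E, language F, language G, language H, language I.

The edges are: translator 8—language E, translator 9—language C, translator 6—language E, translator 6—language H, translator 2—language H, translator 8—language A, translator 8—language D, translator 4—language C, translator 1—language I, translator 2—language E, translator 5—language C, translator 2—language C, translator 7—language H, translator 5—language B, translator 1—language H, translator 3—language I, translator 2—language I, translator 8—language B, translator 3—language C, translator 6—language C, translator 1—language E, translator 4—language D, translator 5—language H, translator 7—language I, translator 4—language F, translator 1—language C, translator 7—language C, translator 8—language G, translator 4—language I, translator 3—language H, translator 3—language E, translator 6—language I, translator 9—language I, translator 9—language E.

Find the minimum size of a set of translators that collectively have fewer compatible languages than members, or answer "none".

5

Take S = {translator 1, translator 2, translator 3, translator 6, translator 7}. Its neighbourhood is {language C, language E, language H, language I}, so |N(S)| = 4 < |S| = 5.
Every subset of size less than 5 has at least as many neighbours as members, so 5 is the minimum.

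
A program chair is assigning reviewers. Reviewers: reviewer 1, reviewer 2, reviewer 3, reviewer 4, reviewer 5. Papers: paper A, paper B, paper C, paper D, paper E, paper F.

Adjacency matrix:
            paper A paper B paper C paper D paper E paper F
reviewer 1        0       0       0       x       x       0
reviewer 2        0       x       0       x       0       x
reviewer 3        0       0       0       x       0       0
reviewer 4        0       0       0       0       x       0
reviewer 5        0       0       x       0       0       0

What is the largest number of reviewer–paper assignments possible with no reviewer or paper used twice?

4

A valid assignment of size 4: reviewer 1-paper E, reviewer 2-paper B, reviewer 3-paper D, reviewer 5-paper C.
The set {reviewer 1, reviewer 3, reviewer 4} has only 2 neighbours ({paper D, paper E}), so by Hall's theorem at most 4 of the 5 reviewers can be matched.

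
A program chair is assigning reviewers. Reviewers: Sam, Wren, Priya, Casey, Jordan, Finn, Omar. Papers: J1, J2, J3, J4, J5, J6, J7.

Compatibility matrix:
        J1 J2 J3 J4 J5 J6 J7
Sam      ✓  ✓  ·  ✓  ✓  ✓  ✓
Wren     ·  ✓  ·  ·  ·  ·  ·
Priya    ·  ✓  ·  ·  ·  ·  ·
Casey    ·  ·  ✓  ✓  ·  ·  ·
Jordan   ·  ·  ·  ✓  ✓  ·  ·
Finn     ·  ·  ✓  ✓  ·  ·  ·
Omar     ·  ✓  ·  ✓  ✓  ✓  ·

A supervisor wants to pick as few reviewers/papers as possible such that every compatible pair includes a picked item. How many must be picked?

The 6 edges Sam–J7, Wren–J2, Casey–J4, Jordan–J5, Finn–J3, Omar–J6 form a matching, so any vertex cover needs at least 6 vertices (one per matched edge).
Conversely {Sam, Casey, Jordan, Finn, Omar, J2} meets every edge and has exactly 6 vertices, so 6 is optimal.

6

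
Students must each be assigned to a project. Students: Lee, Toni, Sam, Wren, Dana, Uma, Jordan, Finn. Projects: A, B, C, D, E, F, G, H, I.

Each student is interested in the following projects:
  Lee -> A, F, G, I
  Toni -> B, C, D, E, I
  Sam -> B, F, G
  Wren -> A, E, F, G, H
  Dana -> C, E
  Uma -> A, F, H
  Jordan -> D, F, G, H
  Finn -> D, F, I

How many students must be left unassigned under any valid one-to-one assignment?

For example, pair Lee→I, Toni→E, Sam→B, Wren→G, Dana→C, Uma→H, Jordan→D, Finn→F.
This saturates every student, so 8 is the maximum.
That matches 8 of the 8, leaving 0 unmatched; no matching can do better.

0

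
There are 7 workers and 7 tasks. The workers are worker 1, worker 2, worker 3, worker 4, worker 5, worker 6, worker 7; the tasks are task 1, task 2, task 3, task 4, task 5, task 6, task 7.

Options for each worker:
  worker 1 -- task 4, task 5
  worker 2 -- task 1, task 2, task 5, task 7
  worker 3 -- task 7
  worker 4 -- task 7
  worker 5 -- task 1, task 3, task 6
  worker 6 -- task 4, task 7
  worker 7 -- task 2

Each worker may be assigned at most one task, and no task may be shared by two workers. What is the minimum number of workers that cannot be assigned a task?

One maximum matching: worker 1–task 5, worker 2–task 1, worker 3–task 7, worker 5–task 6, worker 6–task 4, worker 7–task 2.
The set {worker 3, worker 4} has only 1 neighbour ({task 7}), so by Hall's theorem at most 6 of the 7 workers can be matched.
That matches 6 of the 7, leaving 1 unmatched; no matching can do better.

1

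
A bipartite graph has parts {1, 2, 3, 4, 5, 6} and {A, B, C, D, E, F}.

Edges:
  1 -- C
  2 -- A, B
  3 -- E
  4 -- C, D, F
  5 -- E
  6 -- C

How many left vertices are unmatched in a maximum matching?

A valid assignment of size 4: 1→C, 2→B, 3→E, 4→F.
The set {1, 3, 5, 6} has only 2 neighbours ({C, E}), so by Hall's theorem at most 4 of the 6 left vertices can be matched.
That matches 4 of the 6, leaving 2 unmatched; no matching can do better.

2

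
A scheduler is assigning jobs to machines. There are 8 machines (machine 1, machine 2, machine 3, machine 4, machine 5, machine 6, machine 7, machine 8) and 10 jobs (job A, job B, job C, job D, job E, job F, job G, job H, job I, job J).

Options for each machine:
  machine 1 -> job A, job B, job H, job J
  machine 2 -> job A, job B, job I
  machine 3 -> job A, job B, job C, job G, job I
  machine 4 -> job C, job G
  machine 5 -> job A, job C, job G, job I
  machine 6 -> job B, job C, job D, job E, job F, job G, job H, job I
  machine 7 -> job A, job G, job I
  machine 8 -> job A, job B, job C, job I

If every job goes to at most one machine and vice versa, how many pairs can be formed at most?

For example, pair machine 1→job H, machine 2→job I, machine 3→job B, machine 4→job C, machine 5→job G, machine 6→job F, machine 7→job A.
The set {machine 2, machine 3, machine 4, machine 5, machine 7, machine 8} has only 5 neighbours ({job A, job B, job C, job G, job I}), so by Hall's theorem at most 7 of the 8 machines can be matched.

7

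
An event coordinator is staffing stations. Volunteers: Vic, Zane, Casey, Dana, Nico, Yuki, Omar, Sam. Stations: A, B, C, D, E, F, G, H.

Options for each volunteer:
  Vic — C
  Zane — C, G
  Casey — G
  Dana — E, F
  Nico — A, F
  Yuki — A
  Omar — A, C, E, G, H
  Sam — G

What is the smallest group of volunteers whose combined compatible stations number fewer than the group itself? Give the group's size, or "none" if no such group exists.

2

Take S = {Casey, Sam}. Its neighbourhood is {G}, so |N(S)| = 1 < |S| = 2.
No single vertex violates Hall's condition since each has at least one neighbour, so 2 is the minimum.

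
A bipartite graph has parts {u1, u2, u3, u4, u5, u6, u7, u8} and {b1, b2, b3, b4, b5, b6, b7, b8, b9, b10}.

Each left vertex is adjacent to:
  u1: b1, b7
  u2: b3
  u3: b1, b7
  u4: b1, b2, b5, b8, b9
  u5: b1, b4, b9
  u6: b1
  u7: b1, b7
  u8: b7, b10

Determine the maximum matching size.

6

A valid assignment of size 6: u1-b1, u2-b3, u3-b7, u4-b5, u5-b4, u8-b10.
The set {u1, u3, u6, u7} has only 2 neighbours ({b1, b7}), so by Hall's theorem at most 6 of the 8 left vertices can be matched.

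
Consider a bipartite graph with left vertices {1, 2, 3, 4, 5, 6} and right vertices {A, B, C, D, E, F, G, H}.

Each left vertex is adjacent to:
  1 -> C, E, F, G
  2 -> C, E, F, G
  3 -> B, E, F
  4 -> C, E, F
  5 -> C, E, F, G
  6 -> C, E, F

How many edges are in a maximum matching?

One maximum matching: 1→F, 2→G, 3→B, 4→C, 5→E.
The set {1, 2, 4, 5, 6} has only 4 neighbours ({C, E, F, G}), so by Hall's theorem at most 5 of the 6 left vertices can be matched.

5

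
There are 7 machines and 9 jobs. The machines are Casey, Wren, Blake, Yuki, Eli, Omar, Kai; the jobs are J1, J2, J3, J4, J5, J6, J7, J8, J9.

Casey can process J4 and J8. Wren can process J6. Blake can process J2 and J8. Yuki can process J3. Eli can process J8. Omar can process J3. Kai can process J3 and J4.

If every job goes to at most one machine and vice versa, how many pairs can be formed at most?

One maximum matching: Casey→J4, Wren→J6, Blake→J2, Yuki→J3, Eli→J8.
The set {Casey, Yuki, Eli, Omar, Kai} has only 3 neighbours ({J3, J4, J8}), so by Hall's theorem at most 5 of the 7 machines can be matched.

5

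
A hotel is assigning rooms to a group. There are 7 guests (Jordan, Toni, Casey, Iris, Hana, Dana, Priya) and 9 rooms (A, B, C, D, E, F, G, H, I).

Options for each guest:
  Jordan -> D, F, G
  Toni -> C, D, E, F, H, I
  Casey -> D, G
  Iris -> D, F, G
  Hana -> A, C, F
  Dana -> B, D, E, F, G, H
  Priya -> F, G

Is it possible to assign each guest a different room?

No

The set {Jordan, Casey, Iris, Priya} has only 3 neighbours ({D, F, G}), so by Hall's theorem at most 6 of the 7 guests can be matched.
Hence no matching covers every guest.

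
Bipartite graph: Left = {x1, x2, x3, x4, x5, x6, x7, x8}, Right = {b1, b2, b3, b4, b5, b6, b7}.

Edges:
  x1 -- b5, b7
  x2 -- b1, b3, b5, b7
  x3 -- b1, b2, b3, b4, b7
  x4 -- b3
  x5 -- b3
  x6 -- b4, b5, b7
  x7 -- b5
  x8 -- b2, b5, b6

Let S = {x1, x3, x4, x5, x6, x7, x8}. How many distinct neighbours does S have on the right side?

The union of neighbours of {x1, x3, x4, x5, x6, x7, x8} is {b1, b2, b3, b4, b5, b6, b7}, which has 7 elements.
Since |N(S)| = 7 ≥ |S| = 7, Hall's condition holds for this subset.

7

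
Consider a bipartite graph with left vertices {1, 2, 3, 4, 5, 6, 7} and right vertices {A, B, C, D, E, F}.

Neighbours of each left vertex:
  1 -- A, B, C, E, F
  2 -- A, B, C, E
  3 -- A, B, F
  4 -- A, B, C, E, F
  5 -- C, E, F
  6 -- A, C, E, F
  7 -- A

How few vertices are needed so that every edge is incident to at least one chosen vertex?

A maximum matching has 5 edges (e.g. 1–A, 2–C, 3–F, 4–B, 5–E).
By König's theorem the minimum vertex cover has the same size. One such cover is {A, B, C, E, F}.

5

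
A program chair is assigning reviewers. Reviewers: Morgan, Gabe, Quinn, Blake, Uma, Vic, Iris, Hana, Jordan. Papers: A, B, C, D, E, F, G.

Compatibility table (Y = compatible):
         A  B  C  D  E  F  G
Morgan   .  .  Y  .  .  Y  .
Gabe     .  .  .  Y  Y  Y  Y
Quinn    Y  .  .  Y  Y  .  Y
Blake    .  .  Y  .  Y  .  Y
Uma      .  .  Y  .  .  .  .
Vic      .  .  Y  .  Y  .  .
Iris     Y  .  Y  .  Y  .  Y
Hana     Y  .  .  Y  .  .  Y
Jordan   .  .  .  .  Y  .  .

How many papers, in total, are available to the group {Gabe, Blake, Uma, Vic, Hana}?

6

The union of neighbours of {Gabe, Blake, Uma, Vic, Hana} is {A, C, D, E, F, G}, which has 6 elements.
Since |N(S)| = 6 ≥ |S| = 5, Hall's condition holds for this subset.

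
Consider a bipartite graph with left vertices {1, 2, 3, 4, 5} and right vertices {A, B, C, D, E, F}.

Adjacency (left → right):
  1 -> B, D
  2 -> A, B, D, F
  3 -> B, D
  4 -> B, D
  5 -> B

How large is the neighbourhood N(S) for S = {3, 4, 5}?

2

The union of neighbours of {3, 4, 5} is {B, D}, which has 2 elements.
Since |N(S)| = 2 < |S| = 3, Hall's condition fails for this subset.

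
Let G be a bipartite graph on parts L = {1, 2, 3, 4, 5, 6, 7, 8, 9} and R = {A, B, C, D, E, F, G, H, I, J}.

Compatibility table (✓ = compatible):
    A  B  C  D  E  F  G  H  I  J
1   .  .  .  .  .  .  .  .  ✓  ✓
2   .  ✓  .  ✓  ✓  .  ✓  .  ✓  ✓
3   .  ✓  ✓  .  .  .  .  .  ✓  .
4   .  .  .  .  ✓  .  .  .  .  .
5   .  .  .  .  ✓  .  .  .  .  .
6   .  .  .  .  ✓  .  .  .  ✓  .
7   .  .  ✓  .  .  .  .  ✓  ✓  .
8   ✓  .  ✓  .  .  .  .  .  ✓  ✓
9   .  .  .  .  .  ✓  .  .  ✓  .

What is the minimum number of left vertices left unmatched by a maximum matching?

1

A valid assignment of size 8: 1–J, 2–G, 3–B, 4–E, 6–I, 7–H, 8–C, 9–F.
The set {4, 5} has only 1 neighbour ({E}), so by Hall's theorem at most 8 of the 9 left vertices can be matched.
That matches 8 of the 9, leaving 1 unmatched; no matching can do better.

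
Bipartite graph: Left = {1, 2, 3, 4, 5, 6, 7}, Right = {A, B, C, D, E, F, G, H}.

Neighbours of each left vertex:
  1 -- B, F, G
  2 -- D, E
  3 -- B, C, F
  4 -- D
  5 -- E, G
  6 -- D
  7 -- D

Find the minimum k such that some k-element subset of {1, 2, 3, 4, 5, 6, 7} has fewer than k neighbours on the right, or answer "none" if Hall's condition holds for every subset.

2

Take S = {4, 6}. Its neighbourhood is {D}, so |N(S)| = 1 < |S| = 2.
No single vertex violates Hall's condition since each has at least one neighbour, so 2 is the minimum.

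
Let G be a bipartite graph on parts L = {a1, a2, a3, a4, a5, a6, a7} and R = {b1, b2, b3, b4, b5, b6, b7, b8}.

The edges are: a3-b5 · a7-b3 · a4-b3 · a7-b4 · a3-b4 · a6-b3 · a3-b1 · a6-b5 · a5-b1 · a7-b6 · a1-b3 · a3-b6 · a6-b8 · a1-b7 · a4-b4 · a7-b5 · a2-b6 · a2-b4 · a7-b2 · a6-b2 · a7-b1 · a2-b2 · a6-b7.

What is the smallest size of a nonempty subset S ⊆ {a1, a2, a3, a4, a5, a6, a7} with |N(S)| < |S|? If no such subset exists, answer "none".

A matching saturating every left vertex exists, for instance a1→b7, a2→b4, a3→b6, a4→b3, a5→b1, a6→b8, a7→b5.
By Hall's marriage theorem, this means |N(S)| ≥ |S| for every subset S, so no violating subset exists.

none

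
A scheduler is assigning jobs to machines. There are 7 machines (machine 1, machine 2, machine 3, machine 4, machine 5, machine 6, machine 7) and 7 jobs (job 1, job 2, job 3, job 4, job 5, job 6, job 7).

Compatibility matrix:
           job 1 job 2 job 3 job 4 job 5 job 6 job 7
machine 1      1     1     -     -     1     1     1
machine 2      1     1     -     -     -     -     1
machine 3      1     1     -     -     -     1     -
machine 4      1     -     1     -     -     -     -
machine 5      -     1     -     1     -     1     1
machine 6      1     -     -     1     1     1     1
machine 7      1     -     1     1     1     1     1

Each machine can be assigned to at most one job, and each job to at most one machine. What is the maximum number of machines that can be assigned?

7

A valid assignment of size 7: machine 1–job 1, machine 2–job 2, machine 3–job 6, machine 4–job 3, machine 5–job 4, machine 6–job 7, machine 7–job 5.
All 7 machines are matched, so no larger matching exists.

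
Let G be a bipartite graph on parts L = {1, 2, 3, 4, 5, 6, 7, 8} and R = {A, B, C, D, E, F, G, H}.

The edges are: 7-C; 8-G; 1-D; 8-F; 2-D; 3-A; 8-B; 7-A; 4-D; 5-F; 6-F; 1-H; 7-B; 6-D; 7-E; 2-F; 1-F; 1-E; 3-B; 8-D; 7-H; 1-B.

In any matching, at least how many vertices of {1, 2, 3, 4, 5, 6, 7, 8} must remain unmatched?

A valid assignment of size 6: 1-H, 2-F, 3-A, 4-D, 7-E, 8-B.
The set {2, 4, 5, 6} has only 2 neighbours ({D, F}), so by Hall's theorem at most 6 of the 8 left vertices can be matched.
That matches 6 of the 8, leaving 2 unmatched; no matching can do better.

2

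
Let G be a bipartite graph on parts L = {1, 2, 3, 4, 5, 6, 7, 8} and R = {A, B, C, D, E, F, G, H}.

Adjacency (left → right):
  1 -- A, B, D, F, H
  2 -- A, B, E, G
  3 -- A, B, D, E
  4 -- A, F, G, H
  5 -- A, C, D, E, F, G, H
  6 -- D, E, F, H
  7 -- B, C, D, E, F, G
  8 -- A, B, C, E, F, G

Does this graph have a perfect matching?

One maximum matching: 1–A, 2–B, 3–D, 4–F, 5–C, 6–H, 7–E, 8–G.
All 8 left vertices are covered.

Yes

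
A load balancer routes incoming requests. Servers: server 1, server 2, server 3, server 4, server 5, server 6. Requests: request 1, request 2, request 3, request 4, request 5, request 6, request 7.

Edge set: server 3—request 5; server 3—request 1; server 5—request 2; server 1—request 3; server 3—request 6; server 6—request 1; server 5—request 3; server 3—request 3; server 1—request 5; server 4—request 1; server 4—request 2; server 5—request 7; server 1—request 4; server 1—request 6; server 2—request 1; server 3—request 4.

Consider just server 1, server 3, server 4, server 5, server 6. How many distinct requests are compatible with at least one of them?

7

The union of neighbours of {server 1, server 3, server 4, server 5, server 6} is {request 1, request 2, request 3, request 4, request 5, request 6, request 7}, which has 7 elements.
Since |N(S)| = 7 ≥ |S| = 5, Hall's condition holds for this subset.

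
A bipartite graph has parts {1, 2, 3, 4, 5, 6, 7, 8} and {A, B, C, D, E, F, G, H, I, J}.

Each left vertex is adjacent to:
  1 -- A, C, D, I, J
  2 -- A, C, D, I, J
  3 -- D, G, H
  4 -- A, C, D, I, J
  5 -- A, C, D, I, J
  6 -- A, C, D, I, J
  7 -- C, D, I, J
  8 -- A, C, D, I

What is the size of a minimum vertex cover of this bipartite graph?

The 6 edges 1–C, 2–I, 3–G, 4–D, 5–A, 6–J form a matching, so any vertex cover needs at least 6 vertices (one per matched edge).
Conversely {3, A, C, D, I, J} meets every edge and has exactly 6 vertices, so 6 is optimal.

6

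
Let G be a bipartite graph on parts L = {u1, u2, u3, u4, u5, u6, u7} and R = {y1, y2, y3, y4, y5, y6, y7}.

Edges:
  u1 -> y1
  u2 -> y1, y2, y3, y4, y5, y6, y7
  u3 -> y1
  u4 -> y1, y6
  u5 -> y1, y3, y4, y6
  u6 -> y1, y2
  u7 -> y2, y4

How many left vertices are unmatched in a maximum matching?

A valid assignment of size 6: u1→y1, u2→y7, u4→y6, u5→y3, u6→y2, u7→y4.
The set {u1, u3} has only 1 neighbour ({y1}), so by Hall's theorem at most 6 of the 7 left vertices can be matched.
That matches 6 of the 7, leaving 1 unmatched; no matching can do better.

1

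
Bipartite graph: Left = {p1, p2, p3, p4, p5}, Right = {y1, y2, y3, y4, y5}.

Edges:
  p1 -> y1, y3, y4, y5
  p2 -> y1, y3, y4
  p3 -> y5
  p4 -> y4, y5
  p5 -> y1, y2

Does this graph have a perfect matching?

Yes

One maximum matching: p1-y1, p2-y3, p3-y5, p4-y4, p5-y2.
All 5 left vertices are covered.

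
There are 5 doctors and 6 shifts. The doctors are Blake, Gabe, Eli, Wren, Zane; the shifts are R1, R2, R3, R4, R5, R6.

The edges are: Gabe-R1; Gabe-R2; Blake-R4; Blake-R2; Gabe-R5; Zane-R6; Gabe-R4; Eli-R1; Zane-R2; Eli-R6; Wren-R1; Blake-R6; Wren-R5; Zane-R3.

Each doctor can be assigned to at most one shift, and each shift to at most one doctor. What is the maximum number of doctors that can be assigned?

One maximum matching: Blake-R6, Gabe-R4, Eli-R1, Wren-R5, Zane-R3.
All 5 doctors are matched, so no larger matching exists.

5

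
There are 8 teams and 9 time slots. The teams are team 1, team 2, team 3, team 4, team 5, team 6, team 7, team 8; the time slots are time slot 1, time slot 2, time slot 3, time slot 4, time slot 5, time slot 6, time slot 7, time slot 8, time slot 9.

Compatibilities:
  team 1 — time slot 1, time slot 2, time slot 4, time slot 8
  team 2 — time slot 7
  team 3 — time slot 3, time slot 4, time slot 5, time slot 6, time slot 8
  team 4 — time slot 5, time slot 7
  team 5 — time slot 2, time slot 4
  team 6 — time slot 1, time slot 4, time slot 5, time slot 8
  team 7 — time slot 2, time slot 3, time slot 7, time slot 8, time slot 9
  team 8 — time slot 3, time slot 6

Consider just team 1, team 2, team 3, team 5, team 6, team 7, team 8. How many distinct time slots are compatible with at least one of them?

The union of neighbours of {team 1, team 2, team 3, team 5, team 6, team 7, team 8} is {time slot 1, time slot 2, time slot 3, time slot 4, time slot 5, time slot 6, time slot 7, time slot 8, time slot 9}, which has 9 elements.
Since |N(S)| = 9 ≥ |S| = 7, Hall's condition holds for this subset.

9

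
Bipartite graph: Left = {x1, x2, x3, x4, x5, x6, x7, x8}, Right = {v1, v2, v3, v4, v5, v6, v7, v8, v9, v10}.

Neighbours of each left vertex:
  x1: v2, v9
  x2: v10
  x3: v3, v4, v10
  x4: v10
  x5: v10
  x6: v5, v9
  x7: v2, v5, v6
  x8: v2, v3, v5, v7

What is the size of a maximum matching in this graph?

6

For example, pair x1–v9, x2–v10, x3–v4, x6–v5, x7–v6, x8–v2.
The set {x2, x4, x5} has only 1 neighbour ({v10}), so by Hall's theorem at most 6 of the 8 left vertices can be matched.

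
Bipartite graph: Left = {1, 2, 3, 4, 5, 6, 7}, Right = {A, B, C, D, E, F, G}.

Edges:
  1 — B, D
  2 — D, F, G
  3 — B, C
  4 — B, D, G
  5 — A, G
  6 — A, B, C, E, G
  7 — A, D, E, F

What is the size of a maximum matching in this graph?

7

A valid assignment of size 7: 1–D, 2–F, 3–C, 4–B, 5–A, 6–G, 7–E.
All 7 left vertices are matched, so no larger matching exists.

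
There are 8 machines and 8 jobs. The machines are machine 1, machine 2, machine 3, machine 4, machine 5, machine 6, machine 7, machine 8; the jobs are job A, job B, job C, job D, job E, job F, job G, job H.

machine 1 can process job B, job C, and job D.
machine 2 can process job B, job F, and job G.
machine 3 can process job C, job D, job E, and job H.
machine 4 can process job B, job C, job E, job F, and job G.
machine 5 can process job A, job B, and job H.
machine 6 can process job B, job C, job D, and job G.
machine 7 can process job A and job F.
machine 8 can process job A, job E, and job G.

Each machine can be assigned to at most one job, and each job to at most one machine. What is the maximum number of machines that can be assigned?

8

A valid assignment of size 8: machine 1–job D, machine 2–job G, machine 3–job E, machine 4–job B, machine 5–job H, machine 6–job C, machine 7–job F, machine 8–job A.
This saturates every machine, so 8 is the maximum.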